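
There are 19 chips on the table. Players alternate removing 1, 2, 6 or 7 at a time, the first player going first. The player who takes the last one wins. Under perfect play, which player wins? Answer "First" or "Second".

Second

Compute winning (W) and losing (L) positions by backward induction:
i:   0  1  2  3  4  5  6  7  8  9 10 11 12 13 14 15 16 17 18 19
     L  W  W  L  W  W  W  W  L  W  W  L  W  W  W  W  L  W  W  L
Position 19 is L, so the second player wins.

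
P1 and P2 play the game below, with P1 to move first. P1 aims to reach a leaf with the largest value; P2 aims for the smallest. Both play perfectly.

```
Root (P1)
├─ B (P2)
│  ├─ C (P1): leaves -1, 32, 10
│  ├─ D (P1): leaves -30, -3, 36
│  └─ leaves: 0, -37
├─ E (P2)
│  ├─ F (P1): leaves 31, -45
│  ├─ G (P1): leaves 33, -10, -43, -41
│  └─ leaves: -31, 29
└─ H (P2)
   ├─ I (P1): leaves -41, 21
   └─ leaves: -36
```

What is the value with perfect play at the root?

-31

C (P1): max(-1, 32, 10) = 32
D (P1): max(-30, -3, 36) = 36
B (P2): min(32, 36, 0, -37) = -37
F (P1): max(31, -45) = 31
G (P1): max(33, -10, -43, -41) = 33
E (P2): min(31, 33, -31, 29) = -31
I (P1): max(-41, 21) = 21
H (P2): min(21, -36) = -36
Root (P1): max(-37, -31, -36) = -31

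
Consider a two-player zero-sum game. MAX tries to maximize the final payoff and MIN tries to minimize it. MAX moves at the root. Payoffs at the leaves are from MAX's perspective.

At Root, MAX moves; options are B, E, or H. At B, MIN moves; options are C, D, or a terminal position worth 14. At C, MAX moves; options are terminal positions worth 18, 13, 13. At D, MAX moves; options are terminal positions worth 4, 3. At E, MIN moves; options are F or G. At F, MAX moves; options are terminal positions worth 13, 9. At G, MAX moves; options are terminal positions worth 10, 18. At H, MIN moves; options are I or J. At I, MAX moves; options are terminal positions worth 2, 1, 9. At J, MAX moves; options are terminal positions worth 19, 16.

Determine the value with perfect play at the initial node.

13

C (MAX): max(18, 13, 13) = 18
D (MAX): max(4, 3) = 4
B (MIN): min(18, 4, 14) = 4
F (MAX): max(13, 9) = 13
G (MAX): max(10, 18) = 18
E (MIN): min(13, 18) = 13
I (MAX): max(2, 1, 9) = 9
J (MAX): max(19, 16) = 19
H (MIN): min(9, 19) = 9
Root (MAX): max(4, 13, 9) = 13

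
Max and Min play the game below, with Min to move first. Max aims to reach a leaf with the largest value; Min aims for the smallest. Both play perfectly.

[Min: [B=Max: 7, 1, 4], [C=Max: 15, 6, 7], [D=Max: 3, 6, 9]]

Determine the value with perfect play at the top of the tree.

B (Max): max(7, 1, 4) = 7
C (Max): max(15, 6, 7) = 15
D (Max): max(3, 6, 9) = 9
Root (Min): min(7, 15, 9) = 7

7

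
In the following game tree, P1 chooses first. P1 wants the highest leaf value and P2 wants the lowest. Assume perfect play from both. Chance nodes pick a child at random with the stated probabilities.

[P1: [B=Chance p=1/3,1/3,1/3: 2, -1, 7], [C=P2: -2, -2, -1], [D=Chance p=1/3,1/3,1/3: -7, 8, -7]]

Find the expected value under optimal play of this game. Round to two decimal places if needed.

B (Chance): 1/3·2 + 1/3·-1 + 1/3·7 = 2.67
C (P2): min(-2, -2, -1) = -2
D (Chance): 1/3·-7 + 1/3·8 + 1/3·-7 = -2
Root (P1): max(2.67, -2, -2) = 2.67

2.67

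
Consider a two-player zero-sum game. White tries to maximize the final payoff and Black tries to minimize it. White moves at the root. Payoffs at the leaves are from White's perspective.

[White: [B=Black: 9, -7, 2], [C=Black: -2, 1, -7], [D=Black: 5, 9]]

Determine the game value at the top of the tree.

B (Black): min(9, -7, 2) = -7
C (Black): min(-2, 1, -7) = -7
D (Black): min(5, 9) = 5
Root (White): max(-7, -7, 5) = 5

5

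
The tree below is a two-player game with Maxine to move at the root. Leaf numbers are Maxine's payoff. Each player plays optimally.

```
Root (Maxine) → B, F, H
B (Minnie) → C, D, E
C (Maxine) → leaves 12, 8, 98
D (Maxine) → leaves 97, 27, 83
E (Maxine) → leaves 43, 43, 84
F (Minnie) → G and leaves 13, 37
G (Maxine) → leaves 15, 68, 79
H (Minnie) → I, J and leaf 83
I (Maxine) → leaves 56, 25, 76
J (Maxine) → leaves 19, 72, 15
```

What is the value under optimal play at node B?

84

C: max(12, 8, 98) = 98
D: max(97, 27, 83) = 97
E: max(43, 43, 84) = 84
B: min(98, 97, 84) = 84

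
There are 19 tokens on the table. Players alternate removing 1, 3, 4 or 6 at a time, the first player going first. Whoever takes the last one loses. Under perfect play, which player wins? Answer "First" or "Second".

W/L table (W = player to move can force a win):
i:   0  1  2  3  4  5  6  7  8  9 10 11 12 13 14 15 16 17 18 19
     W  L  W  L  W  W  W  W  L  W  L  W  W  W  W  L  W  L  W  W
Position 19 is W, so the first player wins.

First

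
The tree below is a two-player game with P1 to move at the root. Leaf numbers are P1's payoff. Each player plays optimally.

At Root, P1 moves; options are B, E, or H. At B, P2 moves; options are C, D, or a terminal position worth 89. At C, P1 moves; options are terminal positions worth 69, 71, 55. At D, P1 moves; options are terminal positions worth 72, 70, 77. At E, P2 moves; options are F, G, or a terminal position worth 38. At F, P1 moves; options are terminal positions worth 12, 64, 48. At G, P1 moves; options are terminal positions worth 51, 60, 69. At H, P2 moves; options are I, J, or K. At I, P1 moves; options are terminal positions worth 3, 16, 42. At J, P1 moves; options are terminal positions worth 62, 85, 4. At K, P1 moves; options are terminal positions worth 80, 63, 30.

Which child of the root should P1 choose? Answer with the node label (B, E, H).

C (P1): max(69, 71, 55) = 71
D (P1): max(72, 70, 77) = 77
B (P2): min(71, 77, 89) = 71
F (P1): max(12, 64, 48) = 64
G (P1): max(51, 60, 69) = 69
E (P2): min(64, 69, 38) = 38
I (P1): max(3, 16, 42) = 42
J (P1): max(62, 85, 4) = 85
K (P1): max(80, 63, 30) = 80
H (P2): min(42, 85, 80) = 42
Root (P1): max(71, 38, 42) = 71
P1 picks the child with the highest value: B (value 71).

B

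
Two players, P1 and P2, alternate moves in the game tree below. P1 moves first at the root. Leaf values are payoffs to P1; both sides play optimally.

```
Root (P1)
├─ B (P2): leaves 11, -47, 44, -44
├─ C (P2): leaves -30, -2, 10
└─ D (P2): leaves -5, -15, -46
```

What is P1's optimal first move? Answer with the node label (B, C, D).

B (P2): min(11, -47, 44, -44) = -47
C (P2): min(-30, -2, 10) = -30
D (P2): min(-5, -15, -46) = -46
Root (P1): max(-47, -30, -46) = -30
P1 picks the child with the highest value: C (value -30).

C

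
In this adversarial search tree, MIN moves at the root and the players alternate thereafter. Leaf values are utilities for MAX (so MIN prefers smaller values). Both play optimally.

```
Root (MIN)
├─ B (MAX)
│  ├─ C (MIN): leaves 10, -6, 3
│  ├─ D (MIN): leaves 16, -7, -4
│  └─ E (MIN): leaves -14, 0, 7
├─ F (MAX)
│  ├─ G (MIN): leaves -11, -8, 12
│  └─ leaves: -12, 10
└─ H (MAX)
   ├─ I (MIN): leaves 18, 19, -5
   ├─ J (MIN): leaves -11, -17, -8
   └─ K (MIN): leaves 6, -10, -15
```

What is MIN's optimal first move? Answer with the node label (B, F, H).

C (MIN): min(10, -6, 3) = -6
D (MIN): min(16, -7, -4) = -7
E (MIN): min(-14, 0, 7) = -14
B (MAX): max(-6, -7, -14) = -6
G (MIN): min(-11, -8, 12) = -11
F (MAX): max(-11, -12, 10) = 10
I (MIN): min(18, 19, -5) = -5
J (MIN): min(-11, -17, -8) = -17
K (MIN): min(6, -10, -15) = -15
H (MAX): max(-5, -17, -15) = -5
Root (MIN): min(-6, 10, -5) = -6
MIN picks the child with the lowest value: B (value -6).

B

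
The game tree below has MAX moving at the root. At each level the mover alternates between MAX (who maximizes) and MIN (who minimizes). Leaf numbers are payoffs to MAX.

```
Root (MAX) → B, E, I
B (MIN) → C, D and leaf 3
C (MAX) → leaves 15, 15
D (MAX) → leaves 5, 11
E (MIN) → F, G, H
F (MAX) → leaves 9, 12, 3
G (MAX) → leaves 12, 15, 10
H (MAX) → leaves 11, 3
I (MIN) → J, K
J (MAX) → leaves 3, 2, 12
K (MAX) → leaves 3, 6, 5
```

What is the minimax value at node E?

11

F: max(9, 12, 3) = 12
G: max(12, 15, 10) = 15
H: max(11, 3) = 11
E: min(12, 15, 11) = 11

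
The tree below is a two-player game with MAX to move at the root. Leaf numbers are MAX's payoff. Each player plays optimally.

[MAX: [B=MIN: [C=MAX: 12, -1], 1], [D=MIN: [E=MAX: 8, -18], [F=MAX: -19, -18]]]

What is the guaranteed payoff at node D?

E: max(8, -18) = 8
F: max(-19, -18) = -18
D: min(8, -18) = -18

-18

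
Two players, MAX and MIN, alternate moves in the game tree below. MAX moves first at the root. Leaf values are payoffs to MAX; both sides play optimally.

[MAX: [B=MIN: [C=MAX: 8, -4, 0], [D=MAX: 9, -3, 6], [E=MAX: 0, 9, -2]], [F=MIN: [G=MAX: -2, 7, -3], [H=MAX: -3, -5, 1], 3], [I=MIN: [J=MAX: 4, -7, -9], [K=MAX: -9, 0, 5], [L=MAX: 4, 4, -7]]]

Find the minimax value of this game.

C (MAX): max(8, -4, 0) = 8
D (MAX): max(9, -3, 6) = 9
E (MAX): max(0, 9, -2) = 9
B (MIN): min(8, 9, 9) = 8
G (MAX): max(-2, 7, -3) = 7
H (MAX): max(-3, -5, 1) = 1
F (MIN): min(7, 1, 3) = 1
J (MAX): max(4, -7, -9) = 4
K (MAX): max(-9, 0, 5) = 5
L (MAX): max(4, 4, -7) = 4
I (MIN): min(4, 5, 4) = 4
Root (MAX): max(8, 1, 4) = 8

8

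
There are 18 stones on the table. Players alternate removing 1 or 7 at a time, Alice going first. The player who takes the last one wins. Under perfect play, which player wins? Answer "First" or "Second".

W/L table (W = player to move can force a win):
i:   0  1  2  3  4  5  6  7  8  9 10 11 12 13 14 15 16 17 18
     L  W  L  W  L  W  L  W  L  W  L  W  L  W  L  W  L  W  L
Position 18 is L, so the second player wins.

Second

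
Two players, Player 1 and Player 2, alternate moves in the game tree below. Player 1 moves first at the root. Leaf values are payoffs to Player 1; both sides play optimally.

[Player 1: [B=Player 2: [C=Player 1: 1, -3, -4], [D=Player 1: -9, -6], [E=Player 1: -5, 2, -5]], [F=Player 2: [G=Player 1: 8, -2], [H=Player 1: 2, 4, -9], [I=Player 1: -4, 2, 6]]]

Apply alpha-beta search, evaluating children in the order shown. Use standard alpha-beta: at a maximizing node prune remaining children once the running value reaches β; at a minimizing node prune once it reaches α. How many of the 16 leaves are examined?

C [α=-∞,β=+∞]: v=1
D [α=-∞,β=1]: v=-6
E [α=-∞,β=-6]: v=-5 after child 1 ≥ β → β-cutoff, skip 2
B [α=-∞,β=+∞]: v=-6
G [α=-6,β=+∞]: v=8
H [α=-6,β=8]: v=4
I [α=-6,β=4]: v=6
F [α=-6,β=+∞]: v=4
Root [α=-∞,β=+∞]: v=4
Leaves evaluated: 14 of 16.

14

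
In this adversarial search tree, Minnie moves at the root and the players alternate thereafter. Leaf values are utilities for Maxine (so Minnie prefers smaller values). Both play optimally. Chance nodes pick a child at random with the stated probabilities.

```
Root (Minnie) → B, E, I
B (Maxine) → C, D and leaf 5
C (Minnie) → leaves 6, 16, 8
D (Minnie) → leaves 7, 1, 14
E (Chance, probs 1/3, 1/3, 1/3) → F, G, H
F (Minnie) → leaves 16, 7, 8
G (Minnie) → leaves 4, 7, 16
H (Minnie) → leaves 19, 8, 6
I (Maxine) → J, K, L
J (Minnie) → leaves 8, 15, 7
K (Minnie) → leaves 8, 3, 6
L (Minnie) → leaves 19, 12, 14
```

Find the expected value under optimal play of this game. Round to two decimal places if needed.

5.67

C (Minnie): min(6, 16, 8) = 6
D (Minnie): min(7, 1, 14) = 1
B (Maxine): max(6, 1, 5) = 6
F (Minnie): min(16, 7, 8) = 7
G (Minnie): min(4, 7, 16) = 4
H (Minnie): min(19, 8, 6) = 6
E (Chance): 1/3·7 + 1/3·4 + 1/3·6 = 5.67
J (Minnie): min(8, 15, 7) = 7
K (Minnie): min(8, 3, 6) = 3
L (Minnie): min(19, 12, 14) = 12
I (Maxine): max(7, 3, 12) = 12
Root (Minnie): min(6, 5.67, 12) = 5.67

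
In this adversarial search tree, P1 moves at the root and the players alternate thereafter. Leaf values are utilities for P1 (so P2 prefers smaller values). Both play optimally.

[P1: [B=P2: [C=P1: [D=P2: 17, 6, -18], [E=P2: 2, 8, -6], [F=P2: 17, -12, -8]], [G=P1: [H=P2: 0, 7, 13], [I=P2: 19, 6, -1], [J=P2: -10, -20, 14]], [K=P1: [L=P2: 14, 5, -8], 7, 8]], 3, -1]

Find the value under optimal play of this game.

D (P2): min(17, 6, -18) = -18
E (P2): min(2, 8, -6) = -6
F (P2): min(17, -12, -8) = -12
C (P1): max(-18, -6, -12) = -6
H (P2): min(0, 7, 13) = 0
I (P2): min(19, 6, -1) = -1
J (P2): min(-10, -20, 14) = -20
G (P1): max(0, -1, -20) = 0
L (P2): min(14, 5, -8) = -8
K (P1): max(-8, 7, 8) = 8
B (P2): min(-6, 0, 8) = -6
Root (P1): max(-6, 3, -1) = 3

3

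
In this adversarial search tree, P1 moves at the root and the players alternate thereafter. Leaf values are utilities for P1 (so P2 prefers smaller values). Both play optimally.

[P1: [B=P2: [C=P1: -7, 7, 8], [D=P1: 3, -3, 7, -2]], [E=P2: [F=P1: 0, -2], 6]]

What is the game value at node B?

7

C: max(-7, 7, 8) = 8
D: max(3, -3, 7, -2) = 7
B: min(8, 7) = 7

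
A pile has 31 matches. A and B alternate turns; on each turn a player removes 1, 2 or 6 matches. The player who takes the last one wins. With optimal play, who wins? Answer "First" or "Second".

Second

Positions where the player to move wins (W) vs loses (L):
i:   0  1  2  3  4  5  6  7  8  9 10 11 12 13 14 15 16 17 18 19 20 21 22 23 24 25 26 27 28 29 30 31
     L  W  W  L  W  W  W  L  W  W  L  W  W  W  L  W  W  L  W  W  W  L  W  W  L  W  W  W  L  W  W  L
Position 31 is L, so the second player wins.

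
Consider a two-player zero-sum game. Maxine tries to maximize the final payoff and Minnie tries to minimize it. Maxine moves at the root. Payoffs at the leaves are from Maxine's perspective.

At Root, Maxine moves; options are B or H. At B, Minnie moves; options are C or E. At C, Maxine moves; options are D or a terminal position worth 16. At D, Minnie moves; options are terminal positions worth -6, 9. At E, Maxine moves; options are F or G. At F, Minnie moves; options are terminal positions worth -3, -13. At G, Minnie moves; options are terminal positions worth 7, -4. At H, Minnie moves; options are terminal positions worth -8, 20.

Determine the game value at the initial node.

D (Minnie): min(-6, 9) = -6
C (Maxine): max(-6, 16) = 16
F (Minnie): min(-3, -13) = -13
G (Minnie): min(7, -4) = -4
E (Maxine): max(-13, -4) = -4
B (Minnie): min(16, -4) = -4
H (Minnie): min(-8, 20) = -8
Root (Maxine): max(-4, -8) = -4

-4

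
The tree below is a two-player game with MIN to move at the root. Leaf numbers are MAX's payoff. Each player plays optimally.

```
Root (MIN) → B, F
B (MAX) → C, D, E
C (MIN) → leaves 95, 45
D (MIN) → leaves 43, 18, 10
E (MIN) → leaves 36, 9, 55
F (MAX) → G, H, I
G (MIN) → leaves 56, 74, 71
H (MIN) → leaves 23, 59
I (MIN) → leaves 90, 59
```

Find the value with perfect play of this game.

C (MIN): min(95, 45) = 45
D (MIN): min(43, 18, 10) = 10
E (MIN): min(36, 9, 55) = 9
B (MAX): max(45, 10, 9) = 45
G (MIN): min(56, 74, 71) = 56
H (MIN): min(23, 59) = 23
I (MIN): min(90, 59) = 59
F (MAX): max(56, 23, 59) = 59
Root (MIN): min(45, 59) = 45

45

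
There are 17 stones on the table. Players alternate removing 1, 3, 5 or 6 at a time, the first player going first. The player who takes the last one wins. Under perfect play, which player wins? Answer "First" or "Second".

First

Mark each pile size as W (mover wins) or L (mover loses):
i:   0  1  2  3  4  5  6  7  8  9 10 11 12 13 14 15 16 17
     L  W  L  W  L  W  W  W  W  W  W  L  W  L  W  L  W  W
Position 17 is W, so the first player wins.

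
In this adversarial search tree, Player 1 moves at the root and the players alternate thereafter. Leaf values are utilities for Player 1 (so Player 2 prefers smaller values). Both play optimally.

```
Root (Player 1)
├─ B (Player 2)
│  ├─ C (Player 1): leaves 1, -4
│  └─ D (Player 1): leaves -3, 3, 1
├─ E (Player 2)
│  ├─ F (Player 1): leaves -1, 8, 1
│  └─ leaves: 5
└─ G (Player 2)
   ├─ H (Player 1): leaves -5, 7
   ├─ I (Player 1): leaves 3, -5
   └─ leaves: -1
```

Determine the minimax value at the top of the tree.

C (Player 1): max(1, -4) = 1
D (Player 1): max(-3, 3, 1) = 3
B (Player 2): min(1, 3) = 1
F (Player 1): max(-1, 8, 1) = 8
E (Player 2): min(8, 5) = 5
H (Player 1): max(-5, 7) = 7
I (Player 1): max(3, -5) = 3
G (Player 2): min(7, 3, -1) = -1
Root (Player 1): max(1, 5, -1) = 5

5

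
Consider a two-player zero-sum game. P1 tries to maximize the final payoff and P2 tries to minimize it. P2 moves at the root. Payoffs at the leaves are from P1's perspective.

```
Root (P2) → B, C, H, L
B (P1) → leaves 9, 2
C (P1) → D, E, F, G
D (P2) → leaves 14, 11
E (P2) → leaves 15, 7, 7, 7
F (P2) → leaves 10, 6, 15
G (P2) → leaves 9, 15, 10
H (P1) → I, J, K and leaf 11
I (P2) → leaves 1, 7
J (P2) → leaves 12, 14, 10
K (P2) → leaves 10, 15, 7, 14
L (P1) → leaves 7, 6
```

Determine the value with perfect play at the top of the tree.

7

B (P1): max(9, 2) = 9
D (P2): min(14, 11) = 11
E (P2): min(15, 7, 7, 7) = 7
F (P2): min(10, 6, 15) = 6
G (P2): min(9, 15, 10) = 9
C (P1): max(11, 7, 6, 9) = 11
I (P2): min(1, 7) = 1
J (P2): min(12, 14, 10) = 10
K (P2): min(10, 15, 7, 14) = 7
H (P1): max(1, 10, 7, 11) = 11
L (P1): max(7, 6) = 7
Root (P2): min(9, 11, 11, 7) = 7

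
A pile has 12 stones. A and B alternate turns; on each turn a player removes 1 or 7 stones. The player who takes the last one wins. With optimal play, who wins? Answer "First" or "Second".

Second

i:   0  1  2  3  4  5  6  7  8  9 10 11 12
     L  W  L  W  L  W  L  W  L  W  L  W  L
Position 12 is L, so the second player wins.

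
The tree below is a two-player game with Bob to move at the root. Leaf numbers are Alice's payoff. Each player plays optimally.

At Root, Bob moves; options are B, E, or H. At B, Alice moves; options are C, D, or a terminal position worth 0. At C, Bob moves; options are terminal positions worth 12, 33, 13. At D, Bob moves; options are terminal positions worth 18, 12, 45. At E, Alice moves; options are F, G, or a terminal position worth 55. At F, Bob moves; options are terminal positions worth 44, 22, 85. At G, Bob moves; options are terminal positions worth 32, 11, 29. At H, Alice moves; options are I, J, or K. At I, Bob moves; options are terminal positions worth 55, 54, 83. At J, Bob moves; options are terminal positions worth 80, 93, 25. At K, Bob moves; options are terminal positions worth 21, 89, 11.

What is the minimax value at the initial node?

C (Bob): min(12, 33, 13) = 12
D (Bob): min(18, 12, 45) = 12
B (Alice): max(12, 12, 0) = 12
F (Bob): min(44, 22, 85) = 22
G (Bob): min(32, 11, 29) = 11
E (Alice): max(22, 11, 55) = 55
I (Bob): min(55, 54, 83) = 54
J (Bob): min(80, 93, 25) = 25
K (Bob): min(21, 89, 11) = 11
H (Alice): max(54, 25, 11) = 54
Root (Bob): min(12, 55, 54) = 12

12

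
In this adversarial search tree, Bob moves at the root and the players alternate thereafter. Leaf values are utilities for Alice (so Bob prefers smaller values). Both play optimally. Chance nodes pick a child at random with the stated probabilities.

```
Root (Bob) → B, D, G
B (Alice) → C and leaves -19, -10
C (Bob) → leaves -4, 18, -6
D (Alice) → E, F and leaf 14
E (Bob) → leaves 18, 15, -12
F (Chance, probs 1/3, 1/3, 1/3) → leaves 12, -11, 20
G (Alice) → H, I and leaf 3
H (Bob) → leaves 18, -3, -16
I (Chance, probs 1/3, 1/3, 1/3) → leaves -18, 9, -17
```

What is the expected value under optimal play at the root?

C (Bob): min(-4, 18, -6) = -6
B (Alice): max(-6, -19, -10) = -6
E (Bob): min(18, 15, -12) = -12
F (Chance): 1/3·12 + 1/3·-11 + 1/3·20 = 7
D (Alice): max(-12, 7, 14) = 14
H (Bob): min(18, -3, -16) = -16
I (Chance): 1/3·-18 + 1/3·9 + 1/3·-17 = -8.67
G (Alice): max(-16, -8.67, 3) = 3
Root (Bob): min(-6, 14, 3) = -6

-6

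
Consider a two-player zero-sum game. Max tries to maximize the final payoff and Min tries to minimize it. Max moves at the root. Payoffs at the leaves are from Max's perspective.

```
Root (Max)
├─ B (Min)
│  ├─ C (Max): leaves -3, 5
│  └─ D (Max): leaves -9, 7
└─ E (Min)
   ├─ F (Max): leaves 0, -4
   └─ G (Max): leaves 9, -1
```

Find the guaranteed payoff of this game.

5

C (Max): max(-3, 5) = 5
D (Max): max(-9, 7) = 7
B (Min): min(5, 7) = 5
F (Max): max(0, -4) = 0
G (Max): max(9, -1) = 9
E (Min): min(0, 9) = 0
Root (Max): max(5, 0) = 5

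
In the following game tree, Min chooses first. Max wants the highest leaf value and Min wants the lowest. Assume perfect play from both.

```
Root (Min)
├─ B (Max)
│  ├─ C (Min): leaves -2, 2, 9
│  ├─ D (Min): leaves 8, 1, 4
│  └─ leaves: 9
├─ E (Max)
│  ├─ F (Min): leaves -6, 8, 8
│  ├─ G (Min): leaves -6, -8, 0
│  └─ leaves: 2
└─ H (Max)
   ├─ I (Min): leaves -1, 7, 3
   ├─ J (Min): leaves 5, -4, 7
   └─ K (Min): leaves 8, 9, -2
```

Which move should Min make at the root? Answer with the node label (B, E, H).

H

C (Min): min(-2, 2, 9) = -2
D (Min): min(8, 1, 4) = 1
B (Max): max(-2, 1, 9) = 9
F (Min): min(-6, 8, 8) = -6
G (Min): min(-6, -8, 0) = -8
E (Max): max(-6, -8, 2) = 2
I (Min): min(-1, 7, 3) = -1
J (Min): min(5, -4, 7) = -4
K (Min): min(8, 9, -2) = -2
H (Max): max(-1, -4, -2) = -1
Root (Min): min(9, 2, -1) = -1
Min picks the child with the lowest value: H (value -1).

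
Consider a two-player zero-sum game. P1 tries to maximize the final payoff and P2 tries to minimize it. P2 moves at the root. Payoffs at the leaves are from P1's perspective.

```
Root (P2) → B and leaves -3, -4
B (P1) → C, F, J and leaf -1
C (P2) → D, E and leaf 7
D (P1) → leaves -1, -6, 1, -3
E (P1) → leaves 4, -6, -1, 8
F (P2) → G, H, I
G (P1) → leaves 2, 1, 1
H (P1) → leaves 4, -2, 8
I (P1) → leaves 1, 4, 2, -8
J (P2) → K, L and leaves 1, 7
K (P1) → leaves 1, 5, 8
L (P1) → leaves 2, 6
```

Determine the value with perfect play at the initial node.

D (P1): max(-1, -6, 1, -3) = 1
E (P1): max(4, -6, -1, 8) = 8
C (P2): min(1, 8, 7) = 1
G (P1): max(2, 1, 1) = 2
H (P1): max(4, -2, 8) = 8
I (P1): max(1, 4, 2, -8) = 4
F (P2): min(2, 8, 4) = 2
K (P1): max(1, 5, 8) = 8
L (P1): max(2, 6) = 6
J (P2): min(8, 6, 1, 7) = 1
B (P1): max(1, 2, 1, -1) = 2
Root (P2): min(2, -3, -4) = -4

-4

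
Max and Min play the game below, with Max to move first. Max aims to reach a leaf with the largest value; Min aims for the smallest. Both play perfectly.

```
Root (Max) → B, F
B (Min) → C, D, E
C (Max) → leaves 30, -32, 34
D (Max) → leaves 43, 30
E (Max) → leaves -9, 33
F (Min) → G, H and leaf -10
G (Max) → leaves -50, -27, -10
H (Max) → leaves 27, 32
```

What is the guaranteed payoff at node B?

C: max(30, -32, 34) = 34
D: max(43, 30) = 43
E: max(-9, 33) = 33
B: min(34, 43, 33) = 33

33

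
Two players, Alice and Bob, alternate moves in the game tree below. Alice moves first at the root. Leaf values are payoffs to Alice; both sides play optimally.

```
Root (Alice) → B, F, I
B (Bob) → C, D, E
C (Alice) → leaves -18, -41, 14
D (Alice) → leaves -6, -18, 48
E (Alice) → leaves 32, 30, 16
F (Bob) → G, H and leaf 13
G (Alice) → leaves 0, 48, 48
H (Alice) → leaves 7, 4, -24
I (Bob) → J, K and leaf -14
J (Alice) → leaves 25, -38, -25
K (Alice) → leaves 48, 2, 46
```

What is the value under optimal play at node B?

C: max(-18, -41, 14) = 14
D: max(-6, -18, 48) = 48
E: max(32, 30, 16) = 32
B: min(14, 48, 32) = 14

14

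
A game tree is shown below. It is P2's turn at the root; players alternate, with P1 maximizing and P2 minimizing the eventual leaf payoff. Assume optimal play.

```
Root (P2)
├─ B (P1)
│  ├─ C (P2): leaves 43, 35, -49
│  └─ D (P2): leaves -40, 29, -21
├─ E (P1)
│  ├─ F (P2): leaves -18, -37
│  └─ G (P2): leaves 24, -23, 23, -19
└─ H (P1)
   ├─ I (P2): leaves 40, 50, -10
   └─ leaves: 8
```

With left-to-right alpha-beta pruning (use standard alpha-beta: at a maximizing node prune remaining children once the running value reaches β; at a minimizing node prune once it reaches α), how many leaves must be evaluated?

C [α=-∞,β=+∞]: v=-49
D [α=-49,β=+∞]: v=-40
B [α=-∞,β=+∞]: v=-40
F [α=-∞,β=-40]: v=-37
E [α=-∞,β=-40]: v=-37 after child 1 ≥ β → β-cutoff, skip 1
I [α=-∞,β=-40]: v=-10
H [α=-∞,β=-40]: v=-10 after child 1 ≥ β → β-cutoff, skip 1
Root [α=-∞,β=+∞]: v=-40
Leaves evaluated: 11 of 16.

11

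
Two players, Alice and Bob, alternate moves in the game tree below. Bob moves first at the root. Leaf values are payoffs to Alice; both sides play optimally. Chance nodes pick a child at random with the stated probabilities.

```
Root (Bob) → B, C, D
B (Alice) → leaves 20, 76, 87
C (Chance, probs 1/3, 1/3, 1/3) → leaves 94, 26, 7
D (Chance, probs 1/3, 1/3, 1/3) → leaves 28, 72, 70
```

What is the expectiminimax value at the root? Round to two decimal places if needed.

42.33

B (Alice): max(20, 76, 87) = 87
C (Chance): 1/3·94 + 1/3·26 + 1/3·7 = 42.33
D (Chance): 1/3·28 + 1/3·72 + 1/3·70 = 56.67
Root (Bob): min(87, 42.33, 56.67) = 42.33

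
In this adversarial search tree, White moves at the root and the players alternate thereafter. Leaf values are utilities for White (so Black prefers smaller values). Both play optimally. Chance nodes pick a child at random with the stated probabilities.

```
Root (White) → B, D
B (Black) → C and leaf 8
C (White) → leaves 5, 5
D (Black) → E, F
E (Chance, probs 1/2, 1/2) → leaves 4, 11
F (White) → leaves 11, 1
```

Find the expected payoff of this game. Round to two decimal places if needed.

C (White): max(5, 5) = 5
B (Black): min(5, 8) = 5
E (Chance): 1/2·4 + 1/2·11 = 7.5
F (White): max(11, 1) = 11
D (Black): min(7.5, 11) = 7.5
Root (White): max(5, 7.5) = 7.5

7.5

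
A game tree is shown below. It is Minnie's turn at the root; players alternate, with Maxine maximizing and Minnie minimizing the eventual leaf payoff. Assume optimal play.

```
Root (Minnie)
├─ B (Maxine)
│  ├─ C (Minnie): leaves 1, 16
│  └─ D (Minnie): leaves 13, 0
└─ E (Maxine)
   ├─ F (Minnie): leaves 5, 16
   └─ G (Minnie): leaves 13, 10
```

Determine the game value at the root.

1

C (Minnie): min(1, 16) = 1
D (Minnie): min(13, 0) = 0
B (Maxine): max(1, 0) = 1
F (Minnie): min(5, 16) = 5
G (Minnie): min(13, 10) = 10
E (Maxine): max(5, 10) = 10
Root (Minnie): min(1, 10) = 1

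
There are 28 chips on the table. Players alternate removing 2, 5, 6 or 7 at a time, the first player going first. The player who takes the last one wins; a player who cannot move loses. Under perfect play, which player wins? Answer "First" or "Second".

W/L table (W = player to move can force a win):
i:   0  1  2  3  4  5  6  7  8  9 10 11 12 13 14 15 16 17 18 19 20 21 22 23 24 25 26 27 28
     L  L  W  W  L  W  W  W  W  W  W  W  L  L  W  W  L  W  W  W  W  W  W  W  L  L  W  W  L
Position 28 is L, so the second player wins.

Second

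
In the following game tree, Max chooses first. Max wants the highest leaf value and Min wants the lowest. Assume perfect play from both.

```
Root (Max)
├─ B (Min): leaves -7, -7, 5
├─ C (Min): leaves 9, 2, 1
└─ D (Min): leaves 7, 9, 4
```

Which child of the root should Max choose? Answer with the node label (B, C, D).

B (Min): min(-7, -7, 5) = -7
C (Min): min(9, 2, 1) = 1
D (Min): min(7, 9, 4) = 4
Root (Max): max(-7, 1, 4) = 4
Max picks the child with the highest value: D (value 4).

D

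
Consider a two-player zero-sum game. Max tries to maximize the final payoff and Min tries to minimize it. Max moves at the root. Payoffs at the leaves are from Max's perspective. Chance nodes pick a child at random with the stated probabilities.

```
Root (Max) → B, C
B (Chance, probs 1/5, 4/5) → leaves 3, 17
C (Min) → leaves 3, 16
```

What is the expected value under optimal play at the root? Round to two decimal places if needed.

B (Chance): 1/5·3 + 4/5·17 = 14.2
C (Min): min(3, 16) = 3
Root (Max): max(14.2, 3) = 14.2

14.2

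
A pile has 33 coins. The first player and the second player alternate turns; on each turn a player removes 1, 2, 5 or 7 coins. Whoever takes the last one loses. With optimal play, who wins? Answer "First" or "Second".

i:   0  1  2  3  4  5  6  7  8  9 10 11 12 13 14 15 16 17 18 19 20 21 22 23 24 25 26 27 28 29 30 31 32 33
     W  L  W  W  L  W  W  L  W  W  L  W  W  L  W  W  L  W  W  L  W  W  L  W  W  L  W  W  L  W  W  L  W  W
Position 33 is W, so the first player wins.

First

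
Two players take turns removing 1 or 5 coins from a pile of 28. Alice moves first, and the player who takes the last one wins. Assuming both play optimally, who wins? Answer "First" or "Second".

i:   0  1  2  3  4  5  6  7  8  9 10 11 12 13 14 15 16 17 18 19 20 21 22 23 24 25 26 27 28
     L  W  L  W  L  W  L  W  L  W  L  W  L  W  L  W  L  W  L  W  L  W  L  W  L  W  L  W  L
Position 28 is L, so the second player wins.

Second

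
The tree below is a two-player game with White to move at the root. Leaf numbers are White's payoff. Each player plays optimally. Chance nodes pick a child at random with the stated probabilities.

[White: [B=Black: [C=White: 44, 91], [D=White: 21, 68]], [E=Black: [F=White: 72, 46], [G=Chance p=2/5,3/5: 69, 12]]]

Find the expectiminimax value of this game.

68

C (White): max(44, 91) = 91
D (White): max(21, 68) = 68
B (Black): min(91, 68) = 68
F (White): max(72, 46) = 72
G (Chance): 2/5·69 + 3/5·12 = 34.8
E (Black): min(72, 34.8) = 34.8
Root (White): max(68, 34.8) = 68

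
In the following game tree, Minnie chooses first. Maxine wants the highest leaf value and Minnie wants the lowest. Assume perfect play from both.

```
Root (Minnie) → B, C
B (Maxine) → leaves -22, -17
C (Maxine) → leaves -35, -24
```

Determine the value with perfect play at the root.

-24

B (Maxine): max(-22, -17) = -17
C (Maxine): max(-35, -24) = -24
Root (Minnie): min(-17, -24) = -24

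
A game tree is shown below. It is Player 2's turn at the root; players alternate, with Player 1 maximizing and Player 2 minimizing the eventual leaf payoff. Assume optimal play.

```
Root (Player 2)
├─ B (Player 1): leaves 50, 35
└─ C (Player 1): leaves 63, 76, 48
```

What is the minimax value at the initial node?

B (Player 1): max(50, 35) = 50
C (Player 1): max(63, 76, 48) = 76
Root (Player 2): min(50, 76) = 50

50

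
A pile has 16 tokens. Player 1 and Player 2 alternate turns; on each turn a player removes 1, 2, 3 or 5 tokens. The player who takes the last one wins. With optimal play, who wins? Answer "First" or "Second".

Compute winning (W) and losing (L) positions by backward induction:
i:   0  1  2  3  4  5  6  7  8  9 10 11 12 13 14 15 16
     L  W  W  W  L  W  W  W  L  W  W  W  L  W  W  W  L
Position 16 is L, so the second player wins.

Second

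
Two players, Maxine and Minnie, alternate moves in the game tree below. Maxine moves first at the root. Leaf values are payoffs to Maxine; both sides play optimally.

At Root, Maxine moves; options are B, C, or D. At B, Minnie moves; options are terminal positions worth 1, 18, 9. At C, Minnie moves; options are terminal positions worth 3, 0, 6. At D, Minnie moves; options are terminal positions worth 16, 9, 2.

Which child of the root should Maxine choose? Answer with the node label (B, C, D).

B (Minnie): min(1, 18, 9) = 1
C (Minnie): min(3, 0, 6) = 0
D (Minnie): min(16, 9, 2) = 2
Root (Maxine): max(1, 0, 2) = 2
Maxine picks the child with the highest value: D (value 2).

D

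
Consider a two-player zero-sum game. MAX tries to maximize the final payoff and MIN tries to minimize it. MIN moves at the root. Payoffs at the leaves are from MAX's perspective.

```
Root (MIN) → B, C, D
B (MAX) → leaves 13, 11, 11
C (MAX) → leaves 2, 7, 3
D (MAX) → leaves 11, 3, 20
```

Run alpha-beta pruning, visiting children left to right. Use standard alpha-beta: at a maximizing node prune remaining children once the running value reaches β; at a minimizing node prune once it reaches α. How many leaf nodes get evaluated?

B [α=-∞,β=+∞]: v=13
C [α=-∞,β=13]: v=7
D [α=-∞,β=7]: v=11 after child 1 ≥ β → β-cutoff, skip 2
Root [α=-∞,β=+∞]: v=7
Leaves evaluated: 7 of 9.

7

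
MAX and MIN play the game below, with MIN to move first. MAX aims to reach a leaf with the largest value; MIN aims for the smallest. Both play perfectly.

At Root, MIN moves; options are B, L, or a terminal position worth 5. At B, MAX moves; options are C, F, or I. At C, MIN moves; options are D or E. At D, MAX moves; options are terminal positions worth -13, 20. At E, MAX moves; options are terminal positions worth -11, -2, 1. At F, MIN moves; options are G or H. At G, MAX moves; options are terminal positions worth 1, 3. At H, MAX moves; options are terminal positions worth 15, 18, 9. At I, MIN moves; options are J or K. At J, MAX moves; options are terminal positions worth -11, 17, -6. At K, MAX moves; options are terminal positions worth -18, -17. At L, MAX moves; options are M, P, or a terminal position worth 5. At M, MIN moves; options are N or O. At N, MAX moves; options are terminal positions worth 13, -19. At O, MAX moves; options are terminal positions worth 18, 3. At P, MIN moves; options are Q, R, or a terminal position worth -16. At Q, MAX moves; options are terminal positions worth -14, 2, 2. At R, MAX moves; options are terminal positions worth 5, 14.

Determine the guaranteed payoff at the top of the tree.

D (MAX): max(-13, 20) = 20
E (MAX): max(-11, -2, 1) = 1
C (MIN): min(20, 1) = 1
G (MAX): max(1, 3) = 3
H (MAX): max(15, 18, 9) = 18
F (MIN): min(3, 18) = 3
J (MAX): max(-11, 17, -6) = 17
K (MAX): max(-18, -17) = -17
I (MIN): min(17, -17) = -17
B (MAX): max(1, 3, -17) = 3
N (MAX): max(13, -19) = 13
O (MAX): max(18, 3) = 18
M (MIN): min(13, 18) = 13
Q (MAX): max(-14, 2, 2) = 2
R (MAX): max(5, 14) = 14
P (MIN): min(2, 14, -16) = -16
L (MAX): max(13, -16, 5) = 13
Root (MIN): min(3, 13, 5) = 3

3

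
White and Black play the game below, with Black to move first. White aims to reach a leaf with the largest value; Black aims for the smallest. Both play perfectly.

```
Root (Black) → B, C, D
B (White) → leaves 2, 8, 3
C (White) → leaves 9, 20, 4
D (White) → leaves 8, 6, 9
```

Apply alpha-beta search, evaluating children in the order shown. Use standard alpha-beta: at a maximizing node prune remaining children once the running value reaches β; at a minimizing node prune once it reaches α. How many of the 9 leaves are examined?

B [α=-∞,β=+∞]: v=8
C [α=-∞,β=8]: v=9 after child 1 ≥ β → β-cutoff, skip 2
D [α=-∞,β=8]: v=8 after child 1 ≥ β → β-cutoff, skip 2
Root [α=-∞,β=+∞]: v=8
Leaves evaluated: 5 of 9.

5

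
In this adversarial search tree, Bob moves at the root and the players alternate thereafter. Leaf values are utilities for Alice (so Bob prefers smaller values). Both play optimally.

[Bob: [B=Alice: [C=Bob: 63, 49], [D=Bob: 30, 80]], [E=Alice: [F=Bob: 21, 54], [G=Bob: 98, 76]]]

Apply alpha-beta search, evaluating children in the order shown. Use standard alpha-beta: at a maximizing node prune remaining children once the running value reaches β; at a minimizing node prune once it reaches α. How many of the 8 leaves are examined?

C [α=-∞,β=+∞]: v=49
D [α=49,β=+∞]: v=30 after child 1 ≤ α → α-cutoff, skip 1
B [α=-∞,β=+∞]: v=49
F [α=-∞,β=49]: v=21
G [α=21,β=49]: v=76
E [α=-∞,β=49]: v=76
Root [α=-∞,β=+∞]: v=49
Leaves evaluated: 7 of 8.

7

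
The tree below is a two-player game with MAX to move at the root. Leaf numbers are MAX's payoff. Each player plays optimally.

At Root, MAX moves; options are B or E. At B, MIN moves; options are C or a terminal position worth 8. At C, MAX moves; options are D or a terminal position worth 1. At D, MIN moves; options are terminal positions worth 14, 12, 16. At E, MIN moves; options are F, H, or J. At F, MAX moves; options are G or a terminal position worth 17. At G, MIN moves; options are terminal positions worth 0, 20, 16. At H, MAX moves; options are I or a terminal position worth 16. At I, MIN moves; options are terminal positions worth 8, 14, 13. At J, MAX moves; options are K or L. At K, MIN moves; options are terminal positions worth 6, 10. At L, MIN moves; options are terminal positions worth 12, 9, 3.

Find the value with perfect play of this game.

D (MIN): min(14, 12, 16) = 12
C (MAX): max(12, 1) = 12
B (MIN): min(12, 8) = 8
G (MIN): min(0, 20, 16) = 0
F (MAX): max(0, 17) = 17
I (MIN): min(8, 14, 13) = 8
H (MAX): max(8, 16) = 16
K (MIN): min(6, 10) = 6
L (MIN): min(12, 9, 3) = 3
J (MAX): max(6, 3) = 6
E (MIN): min(17, 16, 6) = 6
Root (MAX): max(8, 6) = 8

8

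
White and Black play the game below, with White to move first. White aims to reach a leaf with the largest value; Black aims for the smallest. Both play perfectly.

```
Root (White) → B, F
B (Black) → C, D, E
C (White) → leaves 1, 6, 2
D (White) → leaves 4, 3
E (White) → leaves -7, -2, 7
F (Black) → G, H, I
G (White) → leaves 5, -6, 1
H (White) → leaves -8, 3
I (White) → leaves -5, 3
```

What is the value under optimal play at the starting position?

4

C (White): max(1, 6, 2) = 6
D (White): max(4, 3) = 4
E (White): max(-7, -2, 7) = 7
B (Black): min(6, 4, 7) = 4
G (White): max(5, -6, 1) = 5
H (White): max(-8, 3) = 3
I (White): max(-5, 3) = 3
F (Black): min(5, 3, 3) = 3
Root (White): max(4, 3) = 4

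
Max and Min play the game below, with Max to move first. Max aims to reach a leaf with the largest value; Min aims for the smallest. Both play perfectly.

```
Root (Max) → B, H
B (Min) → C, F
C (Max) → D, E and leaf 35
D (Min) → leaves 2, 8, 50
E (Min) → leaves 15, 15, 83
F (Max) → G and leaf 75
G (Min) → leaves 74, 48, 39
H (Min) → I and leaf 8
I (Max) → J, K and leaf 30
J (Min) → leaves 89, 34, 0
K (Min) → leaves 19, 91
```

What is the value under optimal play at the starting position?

35

D (Min): min(2, 8, 50) = 2
E (Min): min(15, 15, 83) = 15
C (Max): max(2, 15, 35) = 35
G (Min): min(74, 48, 39) = 39
F (Max): max(39, 75) = 75
B (Min): min(35, 75) = 35
J (Min): min(89, 34, 0) = 0
K (Min): min(19, 91) = 19
I (Max): max(0, 19, 30) = 30
H (Min): min(30, 8) = 8
Root (Max): max(35, 8) = 35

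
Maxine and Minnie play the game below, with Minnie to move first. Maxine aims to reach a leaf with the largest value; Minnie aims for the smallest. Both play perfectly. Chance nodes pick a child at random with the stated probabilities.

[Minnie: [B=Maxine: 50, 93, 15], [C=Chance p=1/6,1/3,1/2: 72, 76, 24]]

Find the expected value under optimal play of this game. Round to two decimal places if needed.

49.33

B (Maxine): max(50, 93, 15) = 93
C (Chance): 1/6·72 + 1/3·76 + 1/2·24 = 49.33
Root (Minnie): min(93, 49.33) = 49.33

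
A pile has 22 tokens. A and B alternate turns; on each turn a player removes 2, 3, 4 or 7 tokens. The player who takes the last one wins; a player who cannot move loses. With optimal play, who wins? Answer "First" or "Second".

i:   0  1  2  3  4  5  6  7  8  9 10 11 12 13 14 15 16 17 18 19 20 21 22
     L  L  W  W  W  W  L  W  W  W  W  L  L  W  W  W  W  L  W  W  W  W  L
Position 22 is L, so the second player wins.

Second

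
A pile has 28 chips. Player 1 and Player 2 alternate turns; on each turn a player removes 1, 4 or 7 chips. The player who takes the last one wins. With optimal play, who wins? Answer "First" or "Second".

First

W/L table (W = player to move can force a win):
i:   0  1  2  3  4  5  6  7  8  9 10 11 12 13 14 15 16 17 18 19 20 21 22 23 24 25 26 27 28
     L  W  L  W  W  L  W  W  L  W  L  W  W  L  W  W  L  W  L  W  W  L  W  W  L  W  L  W  W
Position 28 is W, so the first player wins.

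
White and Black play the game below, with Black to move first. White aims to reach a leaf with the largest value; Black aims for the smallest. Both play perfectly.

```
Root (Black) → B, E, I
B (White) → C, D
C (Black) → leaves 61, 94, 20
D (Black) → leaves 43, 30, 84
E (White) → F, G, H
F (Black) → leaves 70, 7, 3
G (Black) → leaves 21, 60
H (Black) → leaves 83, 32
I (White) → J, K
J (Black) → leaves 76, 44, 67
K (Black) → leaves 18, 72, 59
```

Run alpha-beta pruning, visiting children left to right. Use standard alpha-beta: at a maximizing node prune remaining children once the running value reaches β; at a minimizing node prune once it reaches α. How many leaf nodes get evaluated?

16

C [α=-∞,β=+∞]: v=20
D [α=20,β=+∞]: v=30
B [α=-∞,β=+∞]: v=30
F [α=-∞,β=30]: v=3
G [α=3,β=30]: v=21
H [α=21,β=30]: v=32
E [α=-∞,β=30]: v=32
J [α=-∞,β=30]: v=44
I [α=-∞,β=30]: v=44 after child 1 ≥ β → β-cutoff, skip 1
Root [α=-∞,β=+∞]: v=30
Leaves evaluated: 16 of 19.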